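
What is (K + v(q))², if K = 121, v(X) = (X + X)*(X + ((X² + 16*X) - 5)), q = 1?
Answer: 21609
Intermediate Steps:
v(X) = 2*X*(-5 + X² + 17*X) (v(X) = (2*X)*(X + (-5 + X² + 16*X)) = (2*X)*(-5 + X² + 17*X) = 2*X*(-5 + X² + 17*X))
(K + v(q))² = (121 + 2*1*(-5 + 1² + 17*1))² = (121 + 2*1*(-5 + 1 + 17))² = (121 + 2*1*13)² = (121 + 26)² = 147² = 21609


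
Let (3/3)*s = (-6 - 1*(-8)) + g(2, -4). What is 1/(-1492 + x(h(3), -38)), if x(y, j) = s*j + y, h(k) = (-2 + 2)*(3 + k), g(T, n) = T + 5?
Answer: -1/1834 ≈ -0.00054526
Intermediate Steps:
g(T, n) = 5 + T
s = 9 (s = (-6 - 1*(-8)) + (5 + 2) = (-6 + 8) + 7 = 2 + 7 = 9)
h(k) = 0 (h(k) = 0*(3 + k) = 0)
x(y, j) = y + 9*j (x(y, j) = 9*j + y = y + 9*j)
1/(-1492 + x(h(3), -38)) = 1/(-1492 + (0 + 9*(-38))) = 1/(-1492 + (0 - 342)) = 1/(-1492 - 342) = 1/(-1834) = -1/1834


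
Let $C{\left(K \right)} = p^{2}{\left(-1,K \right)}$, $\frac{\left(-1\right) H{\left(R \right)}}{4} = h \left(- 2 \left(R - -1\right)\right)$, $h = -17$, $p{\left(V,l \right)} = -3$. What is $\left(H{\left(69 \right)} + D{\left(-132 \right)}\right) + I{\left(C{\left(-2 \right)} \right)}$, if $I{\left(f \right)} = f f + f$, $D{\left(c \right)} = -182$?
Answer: $-9612$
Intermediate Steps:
$H{\left(R \right)} = -136 - 136 R$ ($H{\left(R \right)} = - 4 \left(- 17 \left(- 2 \left(R - -1\right)\right)\right) = - 4 \left(- 17 \left(- 2 \left(R + 1\right)\right)\right) = - 4 \left(- 17 \left(- 2 \left(1 + R\right)\right)\right) = - 4 \left(- 17 \left(-2 - 2 R\right)\right) = - 4 \left(34 + 34 R\right) = -136 - 136 R$)
$C{\left(K \right)} = 9$ ($C{\left(K \right)} = \left(-3\right)^{2} = 9$)
$I{\left(f \right)} = f + f^{2}$ ($I{\left(f \right)} = f^{2} + f = f + f^{2}$)
$\left(H{\left(69 \right)} + D{\left(-132 \right)}\right) + I{\left(C{\left(-2 \right)} \right)} = \left(\left(-136 - 9384\right) - 182\right) + 9 \left(1 + 9\right) = \left(\left(-136 - 9384\right) - 182\right) + 9 \cdot 10 = \left(-9520 - 182\right) + 90 = -9702 + 90 = -9612$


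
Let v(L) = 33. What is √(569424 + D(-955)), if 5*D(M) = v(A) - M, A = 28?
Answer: 2*√3560135/5 ≈ 754.73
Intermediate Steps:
D(M) = 33/5 - M/5 (D(M) = (33 - M)/5 = 33/5 - M/5)
√(569424 + D(-955)) = √(569424 + (33/5 - ⅕*(-955))) = √(569424 + (33/5 + 191)) = √(569424 + 988/5) = √(2848108/5) = 2*√3560135/5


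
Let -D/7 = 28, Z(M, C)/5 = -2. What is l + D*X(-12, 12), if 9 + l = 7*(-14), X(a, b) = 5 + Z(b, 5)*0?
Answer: -1087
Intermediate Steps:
Z(M, C) = -10 (Z(M, C) = 5*(-2) = -10)
D = -196 (D = -7*28 = -196)
X(a, b) = 5 (X(a, b) = 5 - 10*0 = 5 + 0 = 5)
l = -107 (l = -9 + 7*(-14) = -9 - 98 = -107)
l + D*X(-12, 12) = -107 - 196*5 = -107 - 980 = -1087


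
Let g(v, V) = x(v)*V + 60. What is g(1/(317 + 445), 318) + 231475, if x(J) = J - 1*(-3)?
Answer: 29526156/127 ≈ 2.3249e+5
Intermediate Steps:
x(J) = 3 + J (x(J) = J + 3 = 3 + J)
g(v, V) = 60 + V*(3 + v) (g(v, V) = (3 + v)*V + 60 = V*(3 + v) + 60 = 60 + V*(3 + v))
g(1/(317 + 445), 318) + 231475 = (60 + 318*(3 + 1/(317 + 445))) + 231475 = (60 + 318*(3 + 1/762)) + 231475 = (60 + 318*(2287/762)) + 231475 = (60 + 121211/127) + 231475 = 128831/127 + 231475 = 29526156/127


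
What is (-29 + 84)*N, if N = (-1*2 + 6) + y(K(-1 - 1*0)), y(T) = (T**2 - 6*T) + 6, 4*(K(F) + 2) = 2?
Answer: 4675/4 ≈ 1168.8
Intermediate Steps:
K(F) = -3/2 (K(F) = -2 + (1/4)*2 = -2 + 1/2 = -3/2)
y(T) = 6 + T**2 - 6*T
N = 85/4 (N = (-1*2 + 6) + (6 + (-3/2)**2 - 6*(-3/2)) = (-2 + 6) + (6 + 9/4 + 9) = 4 + 69/4 = 85/4 ≈ 21.250)
(-29 + 84)*N = (-29 + 84)*(85/4) = 55*(85/4) = 4675/4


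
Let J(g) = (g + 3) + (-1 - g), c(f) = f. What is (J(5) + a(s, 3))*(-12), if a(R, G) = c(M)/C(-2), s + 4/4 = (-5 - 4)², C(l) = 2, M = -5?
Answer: 6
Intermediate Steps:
s = 80 (s = -1 + (-5 - 4)² = -1 + (-9)² = -1 + 81 = 80)
a(R, G) = -5/2
J(g) = 2 (J(g) = (3 + g) + (-1 - g) = 2)
(J(5) + a(s, 3))*(-12) = (2 - 5/2)*(-12) = -½*(-12) = 6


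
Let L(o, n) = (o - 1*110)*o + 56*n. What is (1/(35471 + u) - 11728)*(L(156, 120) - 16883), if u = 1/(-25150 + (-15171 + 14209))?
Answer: 32446865441534992/926218751 ≈ 3.5032e+7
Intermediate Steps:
u = -1/26112 (u = 1/(-25150 - 962) = 1/(-26112) = -1/26112 ≈ -3.8297e-5)
L(o, n) = 56*n + o*(-110 + o) (L(o, n) = (o - 110)*o + 56*n = (-110 + o)*o + 56*n = o*(-110 + o) + 56*n = 56*n + o*(-110 + o))
(1/(35471 + u) - 11728)*(L(156, 120) - 16883) = (1/(35471 - 1/26112) - 11728)*((156**2 - 110*156 + 56*120) - 16883) = (1/(926218751/26112) - 11728)*((24336 - 17160 + 6720) - 16883) = (26112/926218751 - 11728)*(13896 - 16883) = -10862693485616/926218751*(-2987) = 32446865441534992/926218751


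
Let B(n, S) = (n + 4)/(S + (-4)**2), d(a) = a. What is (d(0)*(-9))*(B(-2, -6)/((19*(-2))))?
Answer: 0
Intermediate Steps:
B(n, S) = (4 + n)/(16 + S) (B(n, S) = (4 + n)/(S + 16) = (4 + n)/(16 + S))
(d(0)*(-9))*(B(-2, -6)/((19*(-2)))) = (0*(-9))*(((4 - 2)/(16 - 6))/((19*(-2)))) = 0*((2/10)/(-38)) = 0*(((1/10)*2)*(-1/38)) = 0*((1/5)*(-1/38)) = 0*(-1/190) = 0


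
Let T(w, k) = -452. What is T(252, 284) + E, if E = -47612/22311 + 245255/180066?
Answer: -606329986613/1339150842 ≈ -452.77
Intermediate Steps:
E = -1033806029/1339150842 (E = -47612*1/22311 + 245255*(1/180066) = -47612/22311 + 245255/180066 = -1033806029/1339150842 ≈ -0.77199)
T(252, 284) + E = -452 - 1033806029/1339150842 = -606329986613/1339150842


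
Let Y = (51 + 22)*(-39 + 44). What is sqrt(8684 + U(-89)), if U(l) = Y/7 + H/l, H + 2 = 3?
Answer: sqrt(3390746030)/623 ≈ 93.467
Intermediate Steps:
H = 1 (H = -2 + 3 = 1)
Y = 365 (Y = 73*5 = 365)
U(l) = 365/7 + 1/l
sqrt(8684 + U(-89)) = sqrt(8684 + (365/7 + 1/(-89))) = sqrt(8684 + (365/7 - 1/89)) = sqrt(8684 + 32478/623) = sqrt(5442610/623) = sqrt(3390746030)/623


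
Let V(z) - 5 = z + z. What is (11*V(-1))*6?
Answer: 198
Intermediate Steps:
V(z) = 5 + 2*z (V(z) = 5 + (z + z) = 5 + 2*z)
(11*V(-1))*6 = (11*(5 + 2*(-1)))*6 = (11*(5 - 2))*6 = (11*3)*6 = 33*6 = 198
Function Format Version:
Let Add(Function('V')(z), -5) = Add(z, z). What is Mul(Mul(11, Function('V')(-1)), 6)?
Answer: 198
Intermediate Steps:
Function('V')(z) = Add(5, Mul(2, z)) (Function('V')(z) = Add(5, Add(z, z)) = Add(5, Mul(2, z)))
Mul(Mul(11, Function('V')(-1)), 6) = Mul(Mul(11, Add(5, Mul(2, -1))), 6) = Mul(Mul(11, Add(5, -2)), 6) = Mul(Mul(11, 3), 6) = Mul(33, 6) = 198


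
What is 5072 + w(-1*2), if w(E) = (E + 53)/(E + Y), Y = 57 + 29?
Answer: 142033/28 ≈ 5072.6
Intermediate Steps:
Y = 86
w(E) = (53 + E)/(86 + E) (w(E) = (E + 53)/(E + 86) = (53 + E)/(86 + E))
5072 + w(-1*2) = 5072 + (53 - 1*2)/(86 - 1*2) = 5072 + (53 - 2)/(86 - 2) = 5072 + 51/84 = 5072 + (1/84)*51 = 5072 + 17/28 = 142033/28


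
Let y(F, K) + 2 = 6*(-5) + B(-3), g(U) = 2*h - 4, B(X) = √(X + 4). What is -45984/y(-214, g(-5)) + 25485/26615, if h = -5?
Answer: 244930839/165013 ≈ 1484.3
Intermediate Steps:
B(X) = √(4 + X)
g(U) = -14 (g(U) = 2*(-5) - 4 = -10 - 4 = -14)
y(F, K) = -31 (y(F, K) = -2 + (6*(-5) + √(4 - 3)) = -2 + (-30 + √1) = -2 + (-30 + 1) = -2 - 29 = -31)
-45984/y(-214, g(-5)) + 25485/26615 = -45984/(-31) + 25485/26615 = -45984*(-1/31) + 25485*(1/26615) = 45984/31 + 5097/5323 = 244930839/165013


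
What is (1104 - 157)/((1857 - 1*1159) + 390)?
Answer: 947/1088 ≈ 0.87040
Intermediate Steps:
(1104 - 157)/((1857 - 1*1159) + 390) = 947/((1857 - 1159) + 390) = 947/(698 + 390) = 947/1088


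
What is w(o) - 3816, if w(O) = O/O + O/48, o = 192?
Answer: -3811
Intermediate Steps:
w(O) = 1 + O/48 (w(O) = 1 + O*(1/48) = 1 + O/48)
w(o) - 3816 = (1 + (1/48)*192) - 3816 = (1 + 4) - 3816 = 5 - 3816 = -3811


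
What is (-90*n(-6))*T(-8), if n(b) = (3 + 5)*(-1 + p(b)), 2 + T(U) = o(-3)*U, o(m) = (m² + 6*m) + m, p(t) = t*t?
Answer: -2368800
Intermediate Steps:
p(t) = t²
o(m) = m² + 7*m
T(U) = -2 - 12*U (T(U) = -2 + (-3*(7 - 3))*U = -2 + (-3*4)*U = -2 - 12*U)
n(b) = -8 + 8*b² (n(b) = (3 + 5)*(-1 + b²) = 8*(-1 + b²) = -8 + 8*b²)
(-90*n(-6))*T(-8) = (-90*(-8 + 8*(-6)²))*(-2 - 12*(-8)) = (-90*(-8 + 8*36))*(-2 + 96) = -90*(-8 + 288)*94 = -90*280*94 = -25200*94 = -2368800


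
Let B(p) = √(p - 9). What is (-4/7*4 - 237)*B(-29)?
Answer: -1675*I*√38/7 ≈ -1475.1*I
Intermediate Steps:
B(p) = √(-9 + p)
(-4/7*4 - 237)*B(-29) = (-4/7*4 - 237)*√(-9 - 29) = (-4/7*4 - 237)*√(-38) = (-4*⅐*4 - 237)*(I*√38) = (-4/7*4 - 237)*(I*√38) = (-16/7 - 237)*(I*√38) = -1675*I*√38/7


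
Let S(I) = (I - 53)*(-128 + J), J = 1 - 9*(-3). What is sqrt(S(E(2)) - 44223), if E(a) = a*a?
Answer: I*sqrt(39323) ≈ 198.3*I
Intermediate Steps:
J = 28 (J = 1 + 27 = 28)
E(a) = a**2
S(I) = 5300 - 100*I (S(I) = (I - 53)*(-128 + 28) = (-53 + I)*(-100) = 5300 - 100*I)
sqrt(S(E(2)) - 44223) = sqrt((5300 - 100*2**2) - 44223) = sqrt((5300 - 100*4) - 44223) = sqrt((5300 - 400) - 44223) = sqrt(4900 - 44223) = sqrt(-39323) = I*sqrt(39323)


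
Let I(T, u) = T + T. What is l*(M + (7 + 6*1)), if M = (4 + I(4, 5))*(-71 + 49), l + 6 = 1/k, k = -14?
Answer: 21335/14 ≈ 1523.9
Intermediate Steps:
I(T, u) = 2*T
l = -85/14 (l = -6 + 1/(-14) = -6 - 1/14 = -85/14 ≈ -6.0714)
M = -264 (M = (4 + 2*4)*(-71 + 49) = (4 + 8)*(-22) = 12*(-22) = -264)
l*(M + (7 + 6*1)) = -85*(-264 + (7 + 6*1))/14 = -85*(-264 + (7 + 6))/14 = -85*(-264 + 13)/14 = -85/14*(-251) = 21335/14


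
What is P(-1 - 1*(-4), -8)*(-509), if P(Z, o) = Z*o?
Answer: 12216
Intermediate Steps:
P(-1 - 1*(-4), -8)*(-509) = ((-1 - 1*(-4))*(-8))*(-509) = ((-1 + 4)*(-8))*(-509) = (3*(-8))*(-509) = -24*(-509) = 12216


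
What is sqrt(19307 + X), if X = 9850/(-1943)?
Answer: sqrt(72869593893)/1943 ≈ 138.93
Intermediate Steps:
X = -9850/1943 (X = 9850*(-1/1943) = -9850/1943 ≈ -5.0695)
sqrt(19307 + X) = sqrt(19307 - 9850/1943) = sqrt(37503651/1943) = sqrt(72869593893)/1943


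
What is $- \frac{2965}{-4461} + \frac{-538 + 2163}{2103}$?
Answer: $\frac{1498280}{1042387} \approx 1.4374$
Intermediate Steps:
$- \frac{2965}{-4461} + \frac{-538 + 2163}{2103} = \left(-2965\right) \left(- \frac{1}{4461}\right) + 1625 \cdot \frac{1}{2103} = \frac{2965}{4461} + \frac{1625}{2103} = \frac{1498280}{1042387}$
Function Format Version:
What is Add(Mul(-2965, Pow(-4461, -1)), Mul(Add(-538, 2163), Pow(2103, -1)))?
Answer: Rational(1498280, 1042387) ≈ 1.4374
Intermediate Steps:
Add(Mul(-2965, Pow(-4461, -1)), Mul(Add(-538, 2163), Pow(2103, -1))) = Add(Mul(-2965, Rational(-1, 4461)), Mul(1625, Rational(1, 2103))) = Add(Rational(2965, 4461), Rational(1625, 2103)) = Rational(1498280, 1042387)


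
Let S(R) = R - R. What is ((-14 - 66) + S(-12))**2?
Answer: 6400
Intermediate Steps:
S(R) = 0
((-14 - 66) + S(-12))**2 = ((-14 - 66) + 0)**2 = (-80 + 0)**2 = (-80)**2 = 6400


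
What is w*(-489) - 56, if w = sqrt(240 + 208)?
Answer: -56 - 3912*sqrt(7) ≈ -10406.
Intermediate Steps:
w = 8*sqrt(7) (w = sqrt(448) = 8*sqrt(7) ≈ 21.166)
w*(-489) - 56 = (8*sqrt(7))*(-489) - 56 = -3912*sqrt(7) - 56 = -56 - 3912*sqrt(7)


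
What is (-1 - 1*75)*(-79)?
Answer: 6004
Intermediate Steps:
(-1 - 1*75)*(-79) = (-1 - 75)*(-79) = -76*(-79) = 6004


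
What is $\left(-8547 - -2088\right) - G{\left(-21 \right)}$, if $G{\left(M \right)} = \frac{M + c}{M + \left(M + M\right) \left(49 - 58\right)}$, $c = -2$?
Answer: $- \frac{2305840}{357} \approx -6458.9$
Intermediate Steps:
$G{\left(M \right)} = - \frac{-2 + M}{17 M}$ ($G{\left(M \right)} = \frac{M - 2}{M + \left(M + M\right) \left(49 - 58\right)} = \frac{-2 + M}{M + 2 M \left(-9\right)} = \frac{-2 + M}{M - 18 M} = \frac{-2 + M}{\left(-17\right) M} = \left(-2 + M\right) \left(- \frac{1}{17 M}\right) = - \frac{-2 + M}{17 M}$)
$\left(-8547 - -2088\right) - G{\left(-21 \right)} = \left(-8547 - -2088\right) - \frac{2 - -21}{17 \left(-21\right)} = \left(-8547 + 2088\right) - \frac{1}{17} \left(- \frac{1}{21}\right) \left(2 + 21\right) = -6459 - \frac{1}{17} \left(- \frac{1}{21}\right) 23 = -6459 - - \frac{23}{357} = -6459 + \frac{23}{357} = - \frac{2305840}{357}$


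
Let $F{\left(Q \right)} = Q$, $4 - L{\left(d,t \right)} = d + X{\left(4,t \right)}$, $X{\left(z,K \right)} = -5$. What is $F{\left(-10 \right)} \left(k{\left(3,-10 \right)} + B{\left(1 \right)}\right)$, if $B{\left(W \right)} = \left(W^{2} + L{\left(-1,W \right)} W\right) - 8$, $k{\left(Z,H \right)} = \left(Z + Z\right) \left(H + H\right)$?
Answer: $1170$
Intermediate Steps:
$L{\left(d,t \right)} = 9 - d$ ($L{\left(d,t \right)} = 4 - \left(d - 5\right) = 4 - \left(-5 + d\right) = 9 - d$)
$k{\left(Z,H \right)} = 4 H Z$ ($k{\left(Z,H \right)} = 2 Z 2 H = 4 H Z$)
$B{\left(W \right)} = -8 + W^{2} + 10 W$ ($B{\left(W \right)} = \left(W^{2} + \left(9 - -1\right) W\right) - 8 = \left(W^{2} + \left(9 + 1\right) W\right) - 8 = \left(W^{2} + 10 W\right) - 8 = -8 + W^{2} + 10 W$)
$F{\left(-10 \right)} \left(k{\left(3,-10 \right)} + B{\left(1 \right)}\right) = - 10 \left(4 \left(-10\right) 3 + \left(-8 + 1^{2} + 10 \cdot 1\right)\right) = - 10 \left(-120 + \left(-8 + 1 + 10\right)\right) = - 10 \left(-120 + 3\right) = \left(-10\right) \left(-117\right) = 1170$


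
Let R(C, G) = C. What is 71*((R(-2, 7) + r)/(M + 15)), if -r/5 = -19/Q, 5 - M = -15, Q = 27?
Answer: 2911/945 ≈ 3.0804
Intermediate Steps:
M = 20 (M = 5 - 1*(-15) = 5 + 15 = 20)
r = 95/27 (r = -(-95)/27 = -5*(-19/27) = 95/27 ≈ 3.5185)
71*((R(-2, 7) + r)/(M + 15)) = 71*((-2 + 95/27)/(20 + 15)) = 71*((41/27)/35) = 71*((41/27)*(1/35)) = 71*(41/945) = 2911/945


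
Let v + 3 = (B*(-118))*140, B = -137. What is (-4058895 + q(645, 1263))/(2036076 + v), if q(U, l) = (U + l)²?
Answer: -418431/4299313 ≈ -0.097325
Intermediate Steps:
v = 2263237 (v = -3 - 137*(-118)*140 = -3 + 16166*140 = -3 + 2263240 = 2263237)
(-4058895 + q(645, 1263))/(2036076 + v) = (-4058895 + (645 + 1263)²)/(2036076 + 2263237) = (-4058895 + 1908²)/4299313 = (-4058895 + 3640464)*(1/4299313) = -418431*1/4299313 = -418431/4299313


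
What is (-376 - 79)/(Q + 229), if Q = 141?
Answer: -91/74 ≈ -1.2297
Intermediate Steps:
(-376 - 79)/(Q + 229) = (-376 - 79)/(141 + 229) = -455/370 = -455*1/370 = -91/74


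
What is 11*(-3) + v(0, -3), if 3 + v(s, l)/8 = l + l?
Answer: -105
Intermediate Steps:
v(s, l) = -24 + 16*l (v(s, l) = -24 + 8*(l + l) = -24 + 8*(2*l) = -24 + 16*l)
11*(-3) + v(0, -3) = 11*(-3) + (-24 + 16*(-3)) = -33 + (-24 - 48) = -33 - 72 = -105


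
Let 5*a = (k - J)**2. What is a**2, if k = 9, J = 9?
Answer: 0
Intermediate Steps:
a = 0 (a = (9 - 1*9)**2/5 = (9 - 9)**2/5 = (1/5)*0**2 = (1/5)*0 = 0)
a**2 = 0**2 = 0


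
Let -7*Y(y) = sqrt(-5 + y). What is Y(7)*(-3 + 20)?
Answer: -17*sqrt(2)/7 ≈ -3.4345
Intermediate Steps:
Y(y) = -sqrt(-5 + y)/7
Y(7)*(-3 + 20) = (-sqrt(-5 + 7)/7)*(-3 + 20) = -sqrt(2)/7*17 = -17*sqrt(2)/7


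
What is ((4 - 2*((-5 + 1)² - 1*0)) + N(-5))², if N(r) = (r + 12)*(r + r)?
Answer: 9604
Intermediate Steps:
N(r) = 2*r*(12 + r) (N(r) = (12 + r)*(2*r) = 2*r*(12 + r))
((4 - 2*((-5 + 1)² - 1*0)) + N(-5))² = ((4 - 2*((-5 + 1)² - 1*0)) + 2*(-5)*(12 - 5))² = ((4 - 2*((-4)² + 0)) + 2*(-5)*7)² = ((4 - 2*(16 + 0)) - 70)² = ((4 - 2*16) - 70)² = ((4 - 32) - 70)² = (-28 - 70)² = (-98)² = 9604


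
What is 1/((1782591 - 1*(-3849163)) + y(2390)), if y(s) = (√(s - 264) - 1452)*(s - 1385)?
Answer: 2086247/8703779433443 - 1005*√2126/17407558866886 ≈ 2.3703e-7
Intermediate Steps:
y(s) = (-1452 + √(-264 + s))*(-1385 + s) (y(s) = (√(-264 + s) - 1452)*(-1385 + s) = (-1452 + √(-264 + s))*(-1385 + s))
1/((1782591 - 1*(-3849163)) + y(2390)) = 1/((1782591 - 1*(-3849163)) + (2011020 - 1452*2390 - 1385*√(-264 + 2390) + 2390*√(-264 + 2390))) = 1/((1782591 + 3849163) + (2011020 - 3470280 - 1385*√2126 + 2390*√2126)) = 1/(5631754 + (-1459260 + 1005*√2126)) = 1/(4172494 + 1005*√2126)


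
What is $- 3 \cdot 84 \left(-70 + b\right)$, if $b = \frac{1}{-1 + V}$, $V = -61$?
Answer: $\frac{546966}{31} \approx 17644.0$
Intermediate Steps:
$b = - \frac{1}{62}$ ($b = \frac{1}{-1 - 61} = \frac{1}{-62} = - \frac{1}{62} \approx -0.016129$)
$- 3 \cdot 84 \left(-70 + b\right) = - 3 \cdot 84 \left(-70 - \frac{1}{62}\right) = - 3 \cdot 84 \left(- \frac{4341}{62}\right) = \left(-3\right) \left(- \frac{182322}{31}\right) = \frac{546966}{31}$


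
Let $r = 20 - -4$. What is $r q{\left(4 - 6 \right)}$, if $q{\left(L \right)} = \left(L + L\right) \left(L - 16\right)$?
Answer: $1728$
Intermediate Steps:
$q{\left(L \right)} = 2 L \left(-16 + L\right)$
$r = 24$ ($r = 20 + 4 = 24$)
$r q{\left(4 - 6 \right)} = 24 \cdot 2 \left(4 - 6\right) \left(-16 + \left(4 - 6\right)\right) = 24 \cdot 2 \left(-2\right) \left(-16 - 2\right) = 24 \cdot 2 \left(-2\right) \left(-18\right) = 24 \cdot 72 = 1728$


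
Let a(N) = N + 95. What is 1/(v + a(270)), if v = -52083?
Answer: -1/51718 ≈ -1.9336e-5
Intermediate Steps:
a(N) = 95 + N
1/(v + a(270)) = 1/(-52083 + (95 + 270)) = 1/(-52083 + 365) = 1/(-51718) = -1/51718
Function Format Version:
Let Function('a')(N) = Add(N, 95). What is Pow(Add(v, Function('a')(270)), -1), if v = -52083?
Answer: Rational(-1, 51718) ≈ -1.9336e-5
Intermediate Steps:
Function('a')(N) = Add(95, N)
Pow(Add(v, Function('a')(270)), -1) = Pow(Add(-52083, Add(95, 270)), -1) = Pow(Add(-52083, 365), -1) = Pow(-51718, -1) = Rational(-1, 51718)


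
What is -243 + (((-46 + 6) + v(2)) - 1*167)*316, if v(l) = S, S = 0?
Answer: -65655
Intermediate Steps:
v(l) = 0
-243 + (((-46 + 6) + v(2)) - 1*167)*316 = -243 + (((-46 + 6) + 0) - 1*167)*316 = -243 + ((-40 + 0) - 167)*316 = -243 + (-40 - 167)*316 = -243 - 207*316 = -243 - 65412 = -65655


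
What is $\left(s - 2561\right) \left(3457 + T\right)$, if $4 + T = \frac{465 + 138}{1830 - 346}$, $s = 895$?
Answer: $- \frac{609857745}{106} \approx -5.7534 \cdot 10^{6}$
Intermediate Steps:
$T = - \frac{5333}{1484}$ ($T = -4 + \frac{465 + 138}{1830 - 346} = -4 + \frac{603}{1484} = - \frac{5333}{1484} \approx -3.5937$)
$\left(s - 2561\right) \left(3457 + T\right) = \left(895 - 2561\right) \left(3457 - \frac{5333}{1484}\right) = \left(-1666\right) \frac{5124855}{1484} = - \frac{609857745}{106}$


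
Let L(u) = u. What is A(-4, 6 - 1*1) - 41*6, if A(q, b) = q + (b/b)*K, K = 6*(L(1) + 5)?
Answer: -214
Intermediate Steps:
K = 36 (K = 6*(1 + 5) = 6*6 = 36)
A(q, b) = 36 + q (A(q, b) = q + (b/b)*36 = q + 1*36 = q + 36 = 36 + q)
A(-4, 6 - 1*1) - 41*6 = (36 - 4) - 41*6 = 32 - 246 = -214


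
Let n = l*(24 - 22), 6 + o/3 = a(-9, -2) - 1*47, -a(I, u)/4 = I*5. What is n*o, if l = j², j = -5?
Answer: 19050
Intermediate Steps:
a(I, u) = -20*I (a(I, u) = -4*I*5 = -20*I)
l = 25 (l = (-5)² = 25)
o = 381 (o = -18 + 3*(-20*(-9) - 1*47) = -18 + 3*(180 - 47) = -18 + 3*133 = -18 + 399 = 381)
n = 50 (n = 25*(24 - 22) = 25*2 = 50)
n*o = 50*381 = 19050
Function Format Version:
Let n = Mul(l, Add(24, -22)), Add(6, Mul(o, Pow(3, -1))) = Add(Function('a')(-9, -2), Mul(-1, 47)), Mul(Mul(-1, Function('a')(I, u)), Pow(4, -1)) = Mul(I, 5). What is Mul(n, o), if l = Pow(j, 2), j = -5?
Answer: 19050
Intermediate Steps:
Function('a')(I, u) = Mul(-20, I) (Function('a')(I, u) = Mul(-4, Mul(I, 5)) = Mul(-4, Mul(5, I)) = Mul(-20, I))
l = 25 (l = Pow(-5, 2) = 25)
o = 381 (o = Add(-18, Mul(3, Add(Mul(-20, -9), Mul(-1, 47)))) = Add(-18, Mul(3, Add(180, -47))) = Add(-18, Mul(3, 133)) = Add(-18, 399) = 381)
n = 50 (n = Mul(25, Add(24, -22)) = Mul(25, 2) = 50)
Mul(n, o) = Mul(50, 381) = 19050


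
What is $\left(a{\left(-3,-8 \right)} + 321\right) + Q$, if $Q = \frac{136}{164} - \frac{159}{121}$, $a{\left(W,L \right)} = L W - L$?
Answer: $\frac{1748828}{4961} \approx 352.52$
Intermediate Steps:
$a{\left(W,L \right)} = - L + L W$
$Q = - \frac{2405}{4961}$ ($Q = 136 \cdot \frac{1}{164} - \frac{159}{121} = \frac{34}{41} - \frac{159}{121} = - \frac{2405}{4961} \approx -0.48478$)
$\left(a{\left(-3,-8 \right)} + 321\right) + Q = \left(- 8 \left(-1 - 3\right) + 321\right) - \frac{2405}{4961} = \left(\left(-8\right) \left(-4\right) + 321\right) - \frac{2405}{4961} = \left(32 + 321\right) - \frac{2405}{4961} = 353 - \frac{2405}{4961} = \frac{1748828}{4961}$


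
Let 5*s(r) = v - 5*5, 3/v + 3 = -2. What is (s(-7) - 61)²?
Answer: 2732409/625 ≈ 4371.9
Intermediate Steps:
v = -⅗ (v = 3/(-3 - 2) = 3/(-5) = 3*(-⅕) = -⅗ ≈ -0.60000)
s(r) = -128/25 (s(r) = (-⅗ - 5*5)/5 = (-⅗ - 25)/5 = (⅕)*(-128/5) = -128/25)
(s(-7) - 61)² = (-128/25 - 61)² = (-1653/25)² = 2732409/625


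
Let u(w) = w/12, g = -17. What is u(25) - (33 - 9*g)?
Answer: -2207/12 ≈ -183.92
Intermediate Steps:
u(w) = w/12 (u(w) = w*(1/12) = w/12)
u(25) - (33 - 9*g) = (1/12)*25 - (33 - 9*(-17)) = 25/12 - (33 + 153) = 25/12 - 1*186 = 25/12 - 186 = -2207/12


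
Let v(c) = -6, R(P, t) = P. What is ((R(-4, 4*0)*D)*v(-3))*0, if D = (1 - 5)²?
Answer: 0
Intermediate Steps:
D = 16 (D = (-4)² = 16)
((R(-4, 4*0)*D)*v(-3))*0 = (-4*16*(-6))*0 = -64*(-6)*0 = 384*0 = 0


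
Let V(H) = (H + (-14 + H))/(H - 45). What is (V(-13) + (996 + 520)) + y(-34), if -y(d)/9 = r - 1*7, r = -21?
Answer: 51292/29 ≈ 1768.7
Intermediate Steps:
V(H) = (-14 + 2*H)/(-45 + H)
y(d) = 252 (y(d) = -9*(-21 - 1*7) = -9*(-21 - 7) = -9*(-28) = 252)
(V(-13) + (996 + 520)) + y(-34) = (2*(-7 - 13)/(-45 - 13) + (996 + 520)) + 252 = (2*(-20)/(-58) + 1516) + 252 = (2*(-1/58)*(-20) + 1516) + 252 = (20/29 + 1516) + 252 = 43984/29 + 252 = 51292/29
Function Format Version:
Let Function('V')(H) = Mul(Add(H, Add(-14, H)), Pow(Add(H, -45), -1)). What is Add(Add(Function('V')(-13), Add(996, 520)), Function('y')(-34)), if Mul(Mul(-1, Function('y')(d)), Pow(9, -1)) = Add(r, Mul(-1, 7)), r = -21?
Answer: Rational(51292, 29) ≈ 1768.7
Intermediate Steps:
Function('V')(H) = Mul(Pow(Add(-45, H), -1), Add(-14, Mul(2, H))) (Function('V')(H) = Mul(Add(-14, Mul(2, H)), Pow(Add(-45, H), -1)) = Mul(Pow(Add(-45, H), -1), Add(-14, Mul(2, H))))
Function('y')(d) = 252 (Function('y')(d) = Mul(-9, Add(-21, Mul(-1, 7))) = Mul(-9, Add(-21, -7)) = Mul(-9, -28) = 252)
Add(Add(Function('V')(-13), Add(996, 520)), Function('y')(-34)) = Add(Add(Mul(2, Pow(Add(-45, -13), -1), Add(-7, -13)), Add(996, 520)), 252) = Add(Add(Mul(2, Pow(-58, -1), -20), 1516), 252) = Add(Add(Mul(2, Rational(-1, 58), -20), 1516), 252) = Add(Add(Rational(20, 29), 1516), 252) = Add(Rational(43984, 29), 252) = Rational(51292, 29)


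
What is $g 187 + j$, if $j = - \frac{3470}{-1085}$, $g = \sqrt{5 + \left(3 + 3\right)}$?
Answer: $\frac{694}{217} + 187 \sqrt{11} \approx 623.41$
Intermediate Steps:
$g = \sqrt{11}$ ($g = \sqrt{5 + 6} = \sqrt{11} \approx 3.3166$)
$j = \frac{694}{217}$ ($j = \left(-3470\right) \left(- \frac{1}{1085}\right) = \frac{694}{217} \approx 3.1982$)
$g 187 + j = \sqrt{11} \cdot 187 + \frac{694}{217} = 187 \sqrt{11} + \frac{694}{217} = \frac{694}{217} + 187 \sqrt{11}$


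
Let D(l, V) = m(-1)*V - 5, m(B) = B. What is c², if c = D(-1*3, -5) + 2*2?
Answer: 16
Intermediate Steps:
D(l, V) = -5 - V (D(l, V) = -V - 5 = -5 - V)
c = 4 (c = (-5 - 1*(-5)) + 2*2 = (-5 + 5) + 4 = 0 + 4 = 4)
c² = 4² = 16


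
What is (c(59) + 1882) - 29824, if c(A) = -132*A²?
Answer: -487434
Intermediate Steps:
(c(59) + 1882) - 29824 = (-132*59² + 1882) - 29824 = (-132*3481 + 1882) - 29824 = (-459492 + 1882) - 29824 = -457610 - 29824 = -487434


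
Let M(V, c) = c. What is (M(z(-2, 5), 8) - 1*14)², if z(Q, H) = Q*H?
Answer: 36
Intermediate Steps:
z(Q, H) = H*Q
(M(z(-2, 5), 8) - 1*14)² = (8 - 1*14)² = (8 - 14)² = (-6)² = 36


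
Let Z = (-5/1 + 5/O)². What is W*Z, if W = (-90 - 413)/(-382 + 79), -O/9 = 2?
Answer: 4539575/98172 ≈ 46.241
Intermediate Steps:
O = -18 (O = -9*2 = -18)
W = 503/303 (W = -503/(-303) = -503*(-1/303) = 503/303 ≈ 1.6601)
Z = 9025/324 (Z = (-5/1 + 5/(-18))² = (-5*1 + 5*(-1/18))² = (-5 - 5/18)² = (-95/18)² = 9025/324 ≈ 27.855)
W*Z = (503/303)*(9025/324) = 4539575/98172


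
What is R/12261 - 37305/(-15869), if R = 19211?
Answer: 762255964/194569809 ≈ 3.9176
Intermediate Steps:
R/12261 - 37305/(-15869) = 19211/12261 - 37305/(-15869) = 19211*(1/12261) - 37305*(-1/15869) = 19211/12261 + 37305/15869 = 762255964/194569809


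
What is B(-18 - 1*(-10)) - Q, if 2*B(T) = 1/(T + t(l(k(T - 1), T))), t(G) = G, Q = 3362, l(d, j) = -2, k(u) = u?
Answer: -67241/20 ≈ -3362.1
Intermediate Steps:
B(T) = 1/(2*(-2 + T)) (B(T) = 1/(2*(T - 2)) = 1/(2*(-2 + T)))
B(-18 - 1*(-10)) - Q = 1/(2*(-2 + (-18 - 1*(-10)))) - 1*3362 = 1/(2*(-2 + (-18 + 10))) - 3362 = 1/(2*(-2 - 8)) - 3362 = (1/2)/(-10) - 3362 = (1/2)*(-1/10) - 3362 = -1/20 - 3362 = -67241/20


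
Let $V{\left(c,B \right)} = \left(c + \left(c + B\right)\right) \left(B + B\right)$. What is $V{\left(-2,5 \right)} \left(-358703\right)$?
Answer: $-3587030$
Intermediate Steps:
$V{\left(c,B \right)} = 2 B \left(B + 2 c\right)$ ($V{\left(c,B \right)} = \left(c + \left(B + c\right)\right) 2 B = \left(B + 2 c\right) 2 B = 2 B \left(B + 2 c\right)$)
$V{\left(-2,5 \right)} \left(-358703\right) = 2 \cdot 5 \left(5 + 2 \left(-2\right)\right) \left(-358703\right) = 2 \cdot 5 \left(5 - 4\right) \left(-358703\right) = 2 \cdot 5 \cdot 1 \left(-358703\right) = 10 \left(-358703\right) = -3587030$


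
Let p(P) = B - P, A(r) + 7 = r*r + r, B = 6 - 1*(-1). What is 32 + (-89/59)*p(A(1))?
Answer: 820/59 ≈ 13.898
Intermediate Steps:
B = 7 (B = 6 + 1 = 7)
A(r) = -7 + r + r² (A(r) = -7 + (r*r + r) = -7 + (r² + r) = -7 + (r + r²) = -7 + r + r²)
p(P) = 7 - P
32 + (-89/59)*p(A(1)) = 32 + (-89/59)*(7 - (-7 + 1 + 1²)) = 32 + (-89*1/59)*(7 - (-7 + 1 + 1)) = 32 - 89*(7 - 1*(-5))/59 = 32 - 89*(7 + 5)/59 = 32 - 89/59*12 = 32 - 1068/59 = 820/59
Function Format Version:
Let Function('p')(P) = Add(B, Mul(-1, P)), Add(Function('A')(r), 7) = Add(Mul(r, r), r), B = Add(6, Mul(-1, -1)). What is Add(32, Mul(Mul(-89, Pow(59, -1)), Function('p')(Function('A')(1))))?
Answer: Rational(820, 59) ≈ 13.898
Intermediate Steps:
B = 7 (B = Add(6, 1) = 7)
Function('A')(r) = Add(-7, r, Pow(r, 2)) (Function('A')(r) = Add(-7, Add(Mul(r, r), r)) = Add(-7, Add(Pow(r, 2), r)) = Add(-7, Add(r, Pow(r, 2))) = Add(-7, r, Pow(r, 2)))
Function('p')(P) = Add(7, Mul(-1, P))
Add(32, Mul(Mul(-89, Pow(59, -1)), Function('p')(Function('A')(1)))) = Add(32, Mul(Mul(-89, Pow(59, -1)), Add(7, Mul(-1, Add(-7, 1, Pow(1, 2)))))) = Add(32, Mul(Mul(-89, Rational(1, 59)), Add(7, Mul(-1, Add(-7, 1, 1))))) = Add(32, Mul(Rational(-89, 59), Add(7, Mul(-1, -5)))) = Add(32, Mul(Rational(-89, 59), Add(7, 5))) = Add(32, Mul(Rational(-89, 59), 12)) = Add(32, Rational(-1068, 59)) = Rational(820, 59)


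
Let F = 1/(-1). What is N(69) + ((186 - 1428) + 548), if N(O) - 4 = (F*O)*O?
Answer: -5451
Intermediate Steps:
F = -1
N(O) = 4 - O² (N(O) = 4 + (-O)*O = 4 - O²)
N(69) + ((186 - 1428) + 548) = (4 - 1*69²) + ((186 - 1428) + 548) = (4 - 1*4761) + (-1242 + 548) = (4 - 4761) - 694 = -4757 - 694 = -5451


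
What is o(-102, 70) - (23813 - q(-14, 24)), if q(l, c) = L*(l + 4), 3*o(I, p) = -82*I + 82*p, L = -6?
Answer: -57155/3 ≈ -19052.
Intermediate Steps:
o(I, p) = -82*I/3 + 82*p/3 (o(I, p) = (-82*I + 82*p)/3 = -82*I/3 + 82*p/3)
q(l, c) = -24 - 6*l (q(l, c) = -6*(l + 4) = -6*(4 + l) = -24 - 6*l)
o(-102, 70) - (23813 - q(-14, 24)) = (-82/3*(-102) + (82/3)*70) - (23813 - (-24 - 6*(-14))) = (2788 + 5740/3) - (23813 - (-24 + 84)) = 14104/3 - (23813 - 1*60) = 14104/3 - (23813 - 60) = 14104/3 - 1*23753 = 14104/3 - 23753 = -57155/3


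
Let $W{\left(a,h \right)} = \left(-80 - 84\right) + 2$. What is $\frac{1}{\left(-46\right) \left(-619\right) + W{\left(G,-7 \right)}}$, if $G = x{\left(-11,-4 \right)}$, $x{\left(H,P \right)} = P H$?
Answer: $\frac{1}{28312} \approx 3.5321 \cdot 10^{-5}$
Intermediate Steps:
$x{\left(H,P \right)} = H P$
$G = 44$ ($G = \left(-11\right) \left(-4\right) = 44$)
$W{\left(a,h \right)} = -162$ ($W{\left(a,h \right)} = -164 + 2 = -162$)
$\frac{1}{\left(-46\right) \left(-619\right) + W{\left(G,-7 \right)}} = \frac{1}{\left(-46\right) \left(-619\right) - 162} = \frac{1}{28474 - 162} = \frac{1}{28312}$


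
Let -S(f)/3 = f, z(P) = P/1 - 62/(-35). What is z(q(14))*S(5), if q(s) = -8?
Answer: 654/7 ≈ 93.429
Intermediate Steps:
z(P) = 62/35 + P (z(P) = P*1 - 62*(-1/35) = P + 62/35 = 62/35 + P)
S(f) = -3*f
z(q(14))*S(5) = (62/35 - 8)*(-3*5) = -218/35*(-15) = 654/7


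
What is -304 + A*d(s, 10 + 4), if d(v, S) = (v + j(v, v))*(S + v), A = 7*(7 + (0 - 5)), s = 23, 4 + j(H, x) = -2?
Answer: 8502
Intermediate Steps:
j(H, x) = -6 (j(H, x) = -4 - 2 = -6)
A = 14 (A = 7*(7 - 5) = 7*2 = 14)
d(v, S) = (-6 + v)*(S + v) (d(v, S) = (v - 6)*(S + v) = (-6 + v)*(S + v))
-304 + A*d(s, 10 + 4) = -304 + 14*(23² - 6*(10 + 4) - 6*23 + (10 + 4)*23) = -304 + 14*(529 - 6*14 - 138 + 14*23) = -304 + 14*(529 - 84 - 138 + 322) = -304 + 14*629 = -304 + 8806 = 8502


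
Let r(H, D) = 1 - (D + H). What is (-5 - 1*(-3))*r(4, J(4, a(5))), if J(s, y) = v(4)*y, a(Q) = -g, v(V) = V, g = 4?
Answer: -26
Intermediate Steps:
a(Q) = -4 (a(Q) = -1*4 = -4)
J(s, y) = 4*y
r(H, D) = 1 - D - H (r(H, D) = 1 + (-D - H) = 1 - D - H)
(-5 - 1*(-3))*r(4, J(4, a(5))) = (-5 - 1*(-3))*(1 - 4*(-4) - 1*4) = (-5 + 3)*(1 - 1*(-16) - 4) = -2*(1 + 16 - 4) = -2*13 = -26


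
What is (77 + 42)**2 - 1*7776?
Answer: 6385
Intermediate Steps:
(77 + 42)**2 - 1*7776 = 119**2 - 7776 = 14161 - 7776 = 6385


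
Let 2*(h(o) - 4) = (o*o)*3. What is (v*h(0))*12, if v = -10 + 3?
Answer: -336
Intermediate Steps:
v = -7
h(o) = 4 + 3*o²/2 (h(o) = 4 + ((o*o)*3)/2 = 4 + (o²*3)/2 = 4 + (3*o²)/2 = 4 + 3*o²/2)
(v*h(0))*12 = -7*(4 + (3/2)*0²)*12 = -7*(4 + (3/2)*0)*12 = -7*(4 + 0)*12 = -7*4*12 = -28*12 = -336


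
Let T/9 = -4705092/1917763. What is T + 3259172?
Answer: 6250277126408/1917763 ≈ 3.2591e+6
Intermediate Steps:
T = -42345828/1917763 (T = 9*(-4705092/1917763) = -42345828/1917763 ≈ -22.081)
T + 3259172 = -42345828/1917763 + 3259172 = 6250277126408/1917763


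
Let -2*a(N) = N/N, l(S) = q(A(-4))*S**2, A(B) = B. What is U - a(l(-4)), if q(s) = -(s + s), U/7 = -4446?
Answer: -62243/2 ≈ -31122.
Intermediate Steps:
U = -31122 (U = 7*(-4446) = -31122)
q(s) = -2*s
l(S) = 8*S**2 (l(S) = (-2*(-4))*S**2 = 8*S**2)
a(N) = -1/2 (a(N) = -N/(2*N) = -1/2*1 = -1/2)
U - a(l(-4)) = -31122 - 1*(-1/2) = -31122 + 1/2 = -62243/2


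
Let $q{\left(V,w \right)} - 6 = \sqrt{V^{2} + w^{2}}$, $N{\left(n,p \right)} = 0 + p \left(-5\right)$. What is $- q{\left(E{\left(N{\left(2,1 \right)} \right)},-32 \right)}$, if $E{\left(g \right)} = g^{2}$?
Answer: $-6 - \sqrt{1649} \approx -46.608$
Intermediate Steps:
$N{\left(n,p \right)} = - 5 p$ ($N{\left(n,p \right)} = 0 - 5 p = - 5 p$)
$q{\left(V,w \right)} = 6 + \sqrt{V^{2} + w^{2}}$
$- q{\left(E{\left(N{\left(2,1 \right)} \right)},-32 \right)} = - (6 + \sqrt{\left(\left(\left(-5\right) 1\right)^{2}\right)^{2} + \left(-32\right)^{2}}) = - (6 + \sqrt{\left(\left(-5\right)^{2}\right)^{2} + 1024}) = - (6 + \sqrt{25^{2} + 1024}) = - (6 + \sqrt{625 + 1024}) = - (6 + \sqrt{1649}) = -6 - \sqrt{1649}$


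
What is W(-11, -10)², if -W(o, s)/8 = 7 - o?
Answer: 20736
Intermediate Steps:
W(o, s) = -56 + 8*o (W(o, s) = -8*(7 - o) = -56 + 8*o)
W(-11, -10)² = (-56 + 8*(-11))² = (-56 - 88)² = (-144)² = 20736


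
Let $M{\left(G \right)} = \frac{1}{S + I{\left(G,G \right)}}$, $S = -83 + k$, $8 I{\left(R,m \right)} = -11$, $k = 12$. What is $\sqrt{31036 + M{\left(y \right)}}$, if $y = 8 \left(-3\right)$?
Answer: $\frac{2 \sqrt{2601133761}}{579} \approx 176.17$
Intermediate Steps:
$I{\left(R,m \right)} = - \frac{11}{8}$ ($I{\left(R,m \right)} = \frac{1}{8} \left(-11\right) = - \frac{11}{8}$)
$y = -24$
$S = -71$ ($S = -83 + 12 = -71$)
$M{\left(G \right)} = - \frac{8}{579}$ ($M{\left(G \right)} = \frac{1}{-71 - \frac{11}{8}} = \frac{1}{- \frac{579}{8}} = - \frac{8}{579}$)
$\sqrt{31036 + M{\left(y \right)}} = \sqrt{31036 - \frac{8}{579}} = \sqrt{\frac{17969836}{579}} = \frac{2 \sqrt{2601133761}}{579}$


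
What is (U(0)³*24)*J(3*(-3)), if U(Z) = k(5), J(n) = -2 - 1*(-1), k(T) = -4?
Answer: 1536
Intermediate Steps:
J(n) = -1 (J(n) = -2 + 1 = -1)
U(Z) = -4
(U(0)³*24)*J(3*(-3)) = ((-4)³*24)*(-1) = -64*24*(-1) = -1536*(-1) = 1536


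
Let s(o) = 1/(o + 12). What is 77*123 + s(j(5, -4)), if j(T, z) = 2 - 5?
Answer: 85240/9 ≈ 9471.1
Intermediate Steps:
j(T, z) = -3
s(o) = 1/(12 + o)
77*123 + s(j(5, -4)) = 77*123 + 1/(12 - 3) = 9471 + 1/9 = 85240/9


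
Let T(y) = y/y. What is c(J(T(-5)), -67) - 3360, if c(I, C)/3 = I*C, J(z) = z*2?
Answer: -3762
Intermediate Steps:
T(y) = 1
J(z) = 2*z
c(I, C) = 3*C*I (c(I, C) = 3*(I*C) = 3*(C*I) = 3*C*I)
c(J(T(-5)), -67) - 3360 = 3*(-67)*(2*1) - 3360 = 3*(-67)*2 - 3360 = -402 - 3360 = -3762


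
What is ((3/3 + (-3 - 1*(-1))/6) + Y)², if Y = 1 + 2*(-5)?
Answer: 625/9 ≈ 69.444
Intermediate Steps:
Y = -9 (Y = 1 - 10 = -9)
((3/3 + (-3 - 1*(-1))/6) + Y)² = ((3/3 + (-3 - 1*(-1))/6) - 9)² = ((3*(⅓) + (-3 + 1)*(⅙)) - 9)² = ((1 - 2*⅙) - 9)² = ((1 - ⅓) - 9)² = (⅔ - 9)² = (-25/3)² = 625/9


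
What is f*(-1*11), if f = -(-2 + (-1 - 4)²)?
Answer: 253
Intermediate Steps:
f = -23 (f = -(-2 + (-5)²) = -(-2 + 25) = -1*23 = -23)
f*(-1*11) = -(-23)*11 = -23*(-11) = 253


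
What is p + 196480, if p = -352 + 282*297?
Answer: 279882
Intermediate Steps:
p = 83402 (p = -352 + 83754 = 83402)
p + 196480 = 83402 + 196480 = 279882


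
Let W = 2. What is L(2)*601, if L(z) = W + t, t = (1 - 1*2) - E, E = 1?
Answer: 0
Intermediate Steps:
t = -2 (t = (1 - 1*2) - 1*1 = (1 - 2) - 1 = -1 - 1 = -2)
L(z) = 0 (L(z) = 2 - 2 = 0)
L(2)*601 = 0*601 = 0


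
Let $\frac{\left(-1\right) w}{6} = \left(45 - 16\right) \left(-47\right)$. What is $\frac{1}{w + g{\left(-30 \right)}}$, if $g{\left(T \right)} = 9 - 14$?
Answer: $\frac{1}{8173} \approx 0.00012235$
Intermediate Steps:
$g{\left(T \right)} = -5$
$w = 8178$ ($w = - 6 \left(45 - 16\right) \left(-47\right) = - 6 \cdot 29 \left(-47\right) = \left(-6\right) \left(-1363\right) = 8178$)
$\frac{1}{w + g{\left(-30 \right)}} = \frac{1}{8178 - 5} = \frac{1}{8173}$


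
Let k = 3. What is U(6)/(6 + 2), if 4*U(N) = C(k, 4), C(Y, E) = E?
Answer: 1/8 ≈ 0.12500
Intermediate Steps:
U(N) = 1 (U(N) = (1/4)*4 = 1)
U(6)/(6 + 2) = 1/(6 + 2) = 1/8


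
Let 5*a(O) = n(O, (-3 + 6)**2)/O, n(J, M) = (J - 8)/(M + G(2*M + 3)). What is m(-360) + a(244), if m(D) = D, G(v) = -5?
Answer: -439141/1220 ≈ -359.95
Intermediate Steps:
n(J, M) = (-8 + J)/(-5 + M) (n(J, M) = (J - 8)/(M - 5) = (-8 + J)/(-5 + M))
a(O) = (-2 + O/4)/(5*O) (a(O) = (((-8 + O)/(-5 + (-3 + 6)**2))/O)/5 = (((-8 + O)/(-5 + 3**2))/O)/5 = (((-8 + O)/(-5 + 9))/O)/5 = (((-8 + O)/4)/O)/5 = ((-2 + O/4)/O)/5 = (-2 + O/4)/(5*O))
m(-360) + a(244) = -360 + (1/20)*(-8 + 244)/244 = -360 + (1/20)*(1/244)*236 = -360 + 59/1220 = -439141/1220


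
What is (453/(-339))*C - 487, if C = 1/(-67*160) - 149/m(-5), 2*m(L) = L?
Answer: -686407881/1211360 ≈ -566.64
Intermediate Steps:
m(L) = L/2
C = 638911/10720 (C = 1/(-67*160) - 149/((½)*(-5)) = -1/67*1/160 - 149/(-5/2) = -1/10720 - 149*(-⅖) = -1/10720 + 298/5 = 638911/10720 ≈ 59.600)
(453/(-339))*C - 487 = (453/(-339))*(638911/10720) - 487 = (453*(-1/339))*(638911/10720) - 487 = -151/113*638911/10720 - 487 = -96475561/1211360 - 487 = -686407881/1211360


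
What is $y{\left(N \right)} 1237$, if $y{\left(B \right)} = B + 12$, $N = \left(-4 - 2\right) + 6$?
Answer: $14844$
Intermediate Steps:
$N = 0$ ($N = \left(-4 - 2\right) + 6 = -6 + 6 = 0$)
$y{\left(B \right)} = 12 + B$
$y{\left(N \right)} 1237 = \left(12 + 0\right) 1237 = 12 \cdot 1237 = 14844$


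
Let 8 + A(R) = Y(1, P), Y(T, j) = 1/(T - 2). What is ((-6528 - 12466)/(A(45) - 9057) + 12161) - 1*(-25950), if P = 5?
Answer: 172766660/4533 ≈ 38113.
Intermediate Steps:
Y(T, j) = 1/(-2 + T)
A(R) = -9 (A(R) = -8 + 1/(-2 + 1) = -8 + 1/(-1) = -8 - 1 = -9)
((-6528 - 12466)/(A(45) - 9057) + 12161) - 1*(-25950) = ((-6528 - 12466)/(-9 - 9057) + 12161) - 1*(-25950) = (-18994/(-9066) + 12161) + 25950 = (-18994*(-1/9066) + 12161) + 25950 = (9497/4533 + 12161) + 25950 = 55135310/4533 + 25950 = 172766660/4533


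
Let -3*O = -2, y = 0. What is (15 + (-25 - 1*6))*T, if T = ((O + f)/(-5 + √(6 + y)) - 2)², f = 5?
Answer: -661360/3249 - 108256*√6/3249 ≈ -285.17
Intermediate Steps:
O = ⅔ (O = -⅓*(-2) = ⅔ ≈ 0.66667)
T = (-2 + 17/(3*(-5 + √6)))² (T = ((⅔ + 5)/(-5 + √(6 + 0)) - 2)² = (17/(3*(-5 + √6)) - 2)² = (-2 + 17/(3*(-5 + √6)))² ≈ 17.823)
(15 + (-25 - 1*6))*T = (15 + (-25 - 1*6))*(41335/3249 + 6766*√6/3249) = (15 + (-25 - 6))*(41335/3249 + 6766*√6/3249) = (15 - 31)*(41335/3249 + 6766*√6/3249) = -16*(41335/3249 + 6766*√6/3249) = -661360/3249 - 108256*√6/3249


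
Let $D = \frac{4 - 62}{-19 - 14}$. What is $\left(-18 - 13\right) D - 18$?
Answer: $- \frac{2392}{33} \approx -72.485$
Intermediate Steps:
$D = \frac{58}{33}$ ($D = - \frac{58}{-33} = \left(-58\right) \left(- \frac{1}{33}\right) = \frac{58}{33} \approx 1.7576$)
$\left(-18 - 13\right) D - 18 = \left(-18 - 13\right) \frac{58}{33} - 18 = \left(-31\right) \frac{58}{33} - 18 = - \frac{1798}{33} - 18 = - \frac{2392}{33}$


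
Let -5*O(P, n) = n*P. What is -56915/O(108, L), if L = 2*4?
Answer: 284575/864 ≈ 329.37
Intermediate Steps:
L = 8
O(P, n) = -P*n/5 (O(P, n) = -n*P/5 = -P*n/5)
-56915/O(108, L) = -56915/((-⅕*108*8)) = -56915/(-864/5) = -56915*(-5/864) = 284575/864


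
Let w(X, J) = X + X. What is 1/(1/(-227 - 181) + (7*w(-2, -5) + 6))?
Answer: -408/8977 ≈ -0.045449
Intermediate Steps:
w(X, J) = 2*X
1/(1/(-227 - 181) + (7*w(-2, -5) + 6)) = 1/(1/(-227 - 181) + (7*(2*(-2)) + 6)) = 1/(1/(-408) + (7*(-4) + 6)) = 1/(-1/408 + (-28 + 6)) = 1/(-1/408 - 22) = 1/(-8977/408) = -408/8977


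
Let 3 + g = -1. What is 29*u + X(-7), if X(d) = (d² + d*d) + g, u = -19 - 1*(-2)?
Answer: -399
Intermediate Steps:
g = -4 (g = -3 - 1 = -4)
u = -17 (u = -19 + 2 = -17)
X(d) = -4 + 2*d² (X(d) = (d² + d*d) - 4 = (d² + d²) - 4 = 2*d² - 4 = -4 + 2*d²)
29*u + X(-7) = 29*(-17) + (-4 + 2*(-7)²) = -493 + (-4 + 2*49) = -493 + (-4 + 98) = -493 + 94 = -399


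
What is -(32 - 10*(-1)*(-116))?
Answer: 1128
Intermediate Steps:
-(32 - 10*(-1)*(-116)) = -(32 + 10*(-116)) = -(32 - 1160) = -1*(-1128) = 1128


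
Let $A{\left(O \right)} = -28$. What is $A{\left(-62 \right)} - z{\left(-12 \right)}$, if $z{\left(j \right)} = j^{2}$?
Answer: $-172$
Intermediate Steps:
$A{\left(-62 \right)} - z{\left(-12 \right)} = -28 - \left(-12\right)^{2} = -28 - 144 = -172$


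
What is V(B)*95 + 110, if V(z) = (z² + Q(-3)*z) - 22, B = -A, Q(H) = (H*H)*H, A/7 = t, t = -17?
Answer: 1038080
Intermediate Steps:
A = -119 (A = 7*(-17) = -119)
Q(H) = H³ (Q(H) = H²*H = H³)
B = 119 (B = -1*(-119) = 119)
V(z) = -22 + z² - 27*z (V(z) = (z² + (-3)³*z) - 22 = (z² - 27*z) - 22 = -22 + z² - 27*z)
V(B)*95 + 110 = (-22 + 119² - 27*119)*95 + 110 = (-22 + 14161 - 3213)*95 + 110 = 10926*95 + 110 = 1037970 + 110 = 1038080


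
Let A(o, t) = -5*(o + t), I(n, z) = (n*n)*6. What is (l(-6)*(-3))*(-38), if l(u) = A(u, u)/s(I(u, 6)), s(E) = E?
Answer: 95/3 ≈ 31.667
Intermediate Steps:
I(n, z) = 6*n² (I(n, z) = n²*6 = 6*n²)
A(o, t) = -5*o - 5*t
l(u) = -5/(3*u) (l(u) = (-5*u - 5*u)/((6*u²)) = (-10*u)*(1/(6*u²)) = -5/(3*u))
(l(-6)*(-3))*(-38) = (-5/3/(-6)*(-3))*(-38) = (-5/3*(-⅙)*(-3))*(-38) = ((5/18)*(-3))*(-38) = -⅚*(-38) = 95/3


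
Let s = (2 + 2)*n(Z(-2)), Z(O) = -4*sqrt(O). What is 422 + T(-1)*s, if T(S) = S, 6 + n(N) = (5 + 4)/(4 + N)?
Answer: (437*I + 446*sqrt(2))/(I + sqrt(2)) ≈ 443.0 - 4.2426*I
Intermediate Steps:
n(N) = -6 + 9/(4 + N) (n(N) = -6 + (5 + 4)/(4 + N) = -6 + 9/(4 + N))
s = 12*(-5 + 8*I*sqrt(2))/(4 - 4*I*sqrt(2)) (s = (2 + 2)*(3*(-5 - (-8)*sqrt(-2))/(4 - 4*I*sqrt(2))) = 4*(3*(-5 - (-8)*I*sqrt(2))/(4 - 4*I*sqrt(2))) = 4*(3*(-5 + 8*I*sqrt(2))/(4 - 4*I*sqrt(2))) = 12*(-5 + 8*I*sqrt(2))/(4 - 4*I*sqrt(2)) ≈ -21.0 + 4.2426*I)
422 + T(-1)*s = 422 - (-21 + 3*I*sqrt(2)) = 422 + (21 - 3*I*sqrt(2)) = 443 - 3*I*sqrt(2)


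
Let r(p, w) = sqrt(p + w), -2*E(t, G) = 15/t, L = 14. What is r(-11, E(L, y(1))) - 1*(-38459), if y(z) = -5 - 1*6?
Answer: 38459 + I*sqrt(2261)/14 ≈ 38459.0 + 3.3964*I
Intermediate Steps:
y(z) = -11 (y(z) = -5 - 6 = -11)
E(t, G) = -15/(2*t)
r(-11, E(L, y(1))) - 1*(-38459) = sqrt(-11 - 15/2/14) - 1*(-38459) = sqrt(-11 - 15/2*1/14) + 38459 = sqrt(-11 - 15/28) + 38459 = sqrt(-323/28) + 38459 = I*sqrt(2261)/14 + 38459 = 38459 + I*sqrt(2261)/14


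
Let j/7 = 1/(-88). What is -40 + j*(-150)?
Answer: -1235/44 ≈ -28.068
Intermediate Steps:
j = -7/88 (j = 7/(-88) = 7*(-1/88) = -7/88 ≈ -0.079545)
-40 + j*(-150) = -40 - 7/88*(-150) = -40 + 525/44 = -1235/44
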